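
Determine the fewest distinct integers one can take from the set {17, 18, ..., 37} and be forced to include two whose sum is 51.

13

Group the elements by complementary pair {x, 51−x}: {17,34}, {18,33}, {19,32}, …, giving 9 two-element pairs and 3 integers whose partner 51−x falls outside [17,37].
Treating each of those 12 groups as a pigeonhole, one can pick one integer per group — 12 integers — with no two summing to 51.
The 13th integer lands in an occupied pair, forcing a sum of 51.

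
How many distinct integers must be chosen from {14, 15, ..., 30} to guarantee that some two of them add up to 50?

13

Group the elements by complementary pair {x, 50−x}: {20,30}, {21,29}, {22,28}, …, giving 5 two-element pairs; the single value 25 (it cannot pair with itself since the integers are distinct); and 6 integers whose partner 50−x falls outside [14,30].
Treating each of those 12 groups as a pigeonhole, one can pick one integer per group — 12 integers — with no two summing to 50.
The 13th integer lands in an occupied pair, forcing a sum of 50.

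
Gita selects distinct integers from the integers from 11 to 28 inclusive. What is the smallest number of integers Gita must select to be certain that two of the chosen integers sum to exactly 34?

13

A set avoiding the sum 34 can contain at most one of each pair {x, 34−x}, plus the 6 elements whose complement lies outside the range or equal to its own complement.
The integers 17, …, 28 (12 of them) are such a set: any two sum to at least 17+18 = 35 > 34.
By pigeonhole, any 13th integer completes one of the 6 pairs, so 13 choices force a sum of 34.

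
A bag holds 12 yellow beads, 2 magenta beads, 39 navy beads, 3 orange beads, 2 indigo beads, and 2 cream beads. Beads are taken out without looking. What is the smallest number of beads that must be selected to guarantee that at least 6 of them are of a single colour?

20

By the pigeonhole principle, the 6 colours are the holes; the beads drawn are the pigeons.
To avoid 6 of any one colour, the worst case takes at most 5 of each colour, or every bead of a colour that has fewer than 5.
That gives 5 + 2 + 5 + 3 + 2 + 2 = 19 beads with no colour reaching 6.
The next bead forces some colour to 6, so 19 + 1 = 20.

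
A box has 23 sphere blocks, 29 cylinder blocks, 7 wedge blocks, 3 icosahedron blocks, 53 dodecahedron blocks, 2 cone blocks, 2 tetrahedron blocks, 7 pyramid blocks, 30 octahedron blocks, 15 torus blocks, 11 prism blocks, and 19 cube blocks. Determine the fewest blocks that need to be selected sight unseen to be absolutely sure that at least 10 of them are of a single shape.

85

Pigeonhole: put each drawn block into a box by shape. The largest draw with every box below 10 takes min(count, 9) from each shape; shapes with fewer than 9 contribute all they have.
Σ min(cᵢ, 9) = 9 + 9 + 7 + 3 + 9 + 2 + 2 + 7 + 9 + 9 + 9 + 9 = 84.
Draw number 84 + 1 = 85 must push one box to 10.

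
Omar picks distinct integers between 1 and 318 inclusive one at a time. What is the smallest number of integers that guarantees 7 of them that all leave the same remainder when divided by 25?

151

Pigeonhole: the 25 residue classes mod 25 are the pigeonholes.
With 150 integers one could put 6 in each residue class and have no class reach 7.
The 151st integer pushes some class to 7, so 25·6 + 1 = 151.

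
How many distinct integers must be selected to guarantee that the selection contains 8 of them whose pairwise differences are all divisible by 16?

113

Integers whose pairwise differences are multiples of 16 are exactly those sharing a remainder mod 16. The 16 residue classes mod 16 are the pigeonholes.
With 112 integers one could put 7 in each residue class and have no class reach 8.
The 113th integer pushes some class to 8, so 16·7 + 1 = 113.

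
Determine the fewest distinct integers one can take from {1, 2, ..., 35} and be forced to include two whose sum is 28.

23

Group the elements by complementary pair {x, 28−x}: {1,27}, {2,26}, {3,25}, …, giving 13 two-element pairs, the single value 14 (it cannot pair with itself since the integers are distinct), and 8 integers whose partner 28−x falls outside [1,35].
By the pigeonhole principle, treating each of those 22 groups as a pigeonhole, one can pick one integer per group — 22 integers — with no two summing to 28.
The 23rd integer lands in an occupied pair, forcing a sum of 28.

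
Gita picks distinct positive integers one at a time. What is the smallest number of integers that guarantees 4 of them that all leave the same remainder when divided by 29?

The 29 residue classes mod 29 are the pigeonholes.
With 87 integers one could put 3 in each residue class and have no class reach 4.
The 88th integer pushes some class to 4, so 29·3 + 1 = 88.

88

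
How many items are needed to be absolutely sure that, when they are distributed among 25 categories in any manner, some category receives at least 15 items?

With 350 items one could put exactly 14 in each of the 25 categories, and no category would reach 15.
Pigeonhole: one more item must land in a category that already has 14, giving it 15.
So 25 × 14 + 1 = 351 items are required.

351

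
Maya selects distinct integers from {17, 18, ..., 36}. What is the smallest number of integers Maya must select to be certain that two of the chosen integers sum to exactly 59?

14

A set avoiding the sum 59 can contain at most one of each pair {x, 59−x}, plus the 6 elements whose complement lies outside the range.
The integers 17, …, 29 (13 of them) are such a set: any two sum to at least 17+18 = 35 and at most 28+29 = 57 < 59.
Pigeonhole: any 14th integer completes one of the 7 pairs, so 14 choices force a sum of 59.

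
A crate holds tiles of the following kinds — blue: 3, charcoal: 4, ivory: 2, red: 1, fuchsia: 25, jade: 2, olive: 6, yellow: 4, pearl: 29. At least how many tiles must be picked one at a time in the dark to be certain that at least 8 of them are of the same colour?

An adversary could hand out at most 7 tiles per colour (7 colours run out sooner): 3 + 4 + 2 + 1 + 7 + 2 + 6 + 4 + 7 = 36 tiles and still no colour has 8.
One more tile lands in a colour already at 7, so 37 draws are enough and 36 are not.

37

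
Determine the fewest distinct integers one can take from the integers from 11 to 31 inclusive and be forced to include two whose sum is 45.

A set avoiding the sum 45 can contain at most one of each pair {x, 45−x}, plus the 3 elements whose complement lies outside the range.
The integers 11, …, 22 (12 of them) are such a set: any two sum to at least 11+12 = 23 and at most 21+22 = 43 < 45.
Pigeonhole: any 13th integer completes one of the 9 pairs, so 13 choices force a sum of 45.

13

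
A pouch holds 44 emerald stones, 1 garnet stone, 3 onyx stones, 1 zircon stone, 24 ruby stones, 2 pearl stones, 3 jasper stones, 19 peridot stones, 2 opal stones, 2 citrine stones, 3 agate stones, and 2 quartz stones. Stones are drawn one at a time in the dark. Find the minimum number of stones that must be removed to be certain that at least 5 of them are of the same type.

An adversary could hand out at most 4 stones per type (9 types run out sooner): 4 + 1 + 3 + 1 + 4 + 2 + 3 + 4 + 2 + 2 + 3 + 2 = 31 stones and still no type has 5.
Pigeonhole: one more stone lands in a type already at 4, so 32 draws are enough and 31 are not.

32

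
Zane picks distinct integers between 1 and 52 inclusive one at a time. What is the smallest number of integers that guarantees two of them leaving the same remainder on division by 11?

The 11 residue classes mod 11 are the pigeonholes.
With 11 integers one could put 1 in each residue class and have no class reach 2.
The 12th integer pushes some class to 2, so 11·1 + 1 = 12.

12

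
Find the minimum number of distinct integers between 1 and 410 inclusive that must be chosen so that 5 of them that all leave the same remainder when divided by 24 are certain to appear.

97

By the pigeonhole principle, the 24 residue classes mod 24 are the pigeonholes.
With 96 integers one could put 4 in each residue class and have no class reach 5.
The 97th integer pushes some class to 5, so 24·4 + 1 = 97.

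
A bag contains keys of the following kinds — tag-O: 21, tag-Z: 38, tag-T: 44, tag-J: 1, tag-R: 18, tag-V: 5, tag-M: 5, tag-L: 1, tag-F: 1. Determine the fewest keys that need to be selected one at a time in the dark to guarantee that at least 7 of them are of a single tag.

38

The 9 tags are the holes; the keys drawn are the pigeons.
To avoid 7 of any one tag, the worst case takes at most 6 of each tag, or every key of a tag that has fewer than 6.
That gives 6 + 6 + 6 + 1 + 6 + 5 + 5 + 1 + 1 = 37 keys with no tag reaching 7.
The next key forces some tag to 7, so 37 + 1 = 38.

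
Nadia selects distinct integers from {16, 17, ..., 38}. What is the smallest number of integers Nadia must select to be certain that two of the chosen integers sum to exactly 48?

Group the elements by complementary pair {x, 48−x}: {16,32}, {17,31}, {18,30}, …, giving 8 two-element pairs, the single value 24 (it cannot pair with itself since the integers are distinct), and 6 integers whose partner 48−x falls outside [16,38].
Treating each of those 15 groups as a pigeonhole, one can pick one integer per group — 15 integers — with no two summing to 48.
The 16th integer lands in an occupied pair, forcing a sum of 48.

16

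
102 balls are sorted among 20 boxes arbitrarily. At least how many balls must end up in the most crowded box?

The 20 boxes are the holes and the 102 balls are the pigeons.
If every box held at most 5 balls, the total would be at most 20 × 5 = 100, which is less than 102.
So some box holds at least ⌈102/20⌉ = 6 balls.

6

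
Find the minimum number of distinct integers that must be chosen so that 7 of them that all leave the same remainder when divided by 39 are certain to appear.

The 39 residue classes mod 39 are the pigeonholes.
With 234 integers one could put 6 in each residue class and have no class reach 7.
The 235th integer pushes some class to 7, so 39·6 + 1 = 235.

235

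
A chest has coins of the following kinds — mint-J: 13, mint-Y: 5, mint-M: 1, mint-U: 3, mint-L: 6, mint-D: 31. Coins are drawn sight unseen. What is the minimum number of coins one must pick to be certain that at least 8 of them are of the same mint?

30

An adversary could hand out at most 7 coins per mint (4 mints run out sooner): 7 + 5 + 1 + 3 + 6 + 7 = 29 coins and still no mint has 8.
Pigeonhole: one more coin lands in a mint already at 7, so 30 draws are enough and 29 are not.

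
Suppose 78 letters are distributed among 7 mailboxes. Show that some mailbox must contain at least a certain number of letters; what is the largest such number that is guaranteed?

The 7 mailboxes are the holes and the 78 letters are the pigeons.
If every mailbox held at most 11 letters, the total would be at most 7 × 11 = 77, which is less than 78.
So some mailbox holds at least ⌈78/7⌉ = 12 letters.

12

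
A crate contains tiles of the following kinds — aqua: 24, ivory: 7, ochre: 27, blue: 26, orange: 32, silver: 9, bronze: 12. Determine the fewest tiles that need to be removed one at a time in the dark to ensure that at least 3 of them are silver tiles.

131

In the worst case for collecting silver tiles, every non-silver tile comes out first.
There are 24 + 7 + 27 + 26 + 32 + 12 = 128 non-silver tiles altogether.
After those, each further tile must be silver, so 128 + 3 = 131 draws guarantee 3 silver tiles.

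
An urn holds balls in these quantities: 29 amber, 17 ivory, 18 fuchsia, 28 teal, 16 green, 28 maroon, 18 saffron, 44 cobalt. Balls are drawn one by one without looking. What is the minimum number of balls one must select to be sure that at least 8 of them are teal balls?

178

In the worst case for collecting teal balls, every non-teal ball comes out first.
There are 29 + 17 + 18 + 16 + 28 + 18 + 44 = 170 non-teal balls altogether.
After those, each further ball must be teal, so 170 + 8 = 178 draws guarantee 8 teal balls.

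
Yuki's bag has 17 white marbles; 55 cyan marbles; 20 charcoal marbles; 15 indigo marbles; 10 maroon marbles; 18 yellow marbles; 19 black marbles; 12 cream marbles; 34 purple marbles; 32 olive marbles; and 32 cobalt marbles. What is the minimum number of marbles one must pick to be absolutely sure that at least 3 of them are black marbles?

In the worst case for collecting black marbles, every non-black marble comes out first.
There are 17 + 55 + 20 + 15 + 10 + 18 + 12 + 34 + 32 + 32 = 245 non-black marbles altogether.
After those, each further marble must be black, so 245 + 3 = 248 draws guarantee 3 black marbles.

248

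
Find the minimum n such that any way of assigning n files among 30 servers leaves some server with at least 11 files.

301

With 300 files one could put exactly 10 in each of the 30 servers, and no server would reach 11.
Pigeonhole: one more file must land in a server that already has 10, giving it 11.
So 30 × 10 + 1 = 301 files are required.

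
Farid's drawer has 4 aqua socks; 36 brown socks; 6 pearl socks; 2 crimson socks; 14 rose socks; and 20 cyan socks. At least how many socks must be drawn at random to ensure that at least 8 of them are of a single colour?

The 6 colours are the holes; the socks drawn are the pigeons.
To avoid 8 of any one colour, the worst case takes at most 7 of each colour, or every sock of a colour that has fewer than 7.
That gives 4 + 7 + 6 + 2 + 7 + 7 = 33 socks with no colour reaching 8.
The next sock forces some colour to 8, so 33 + 1 = 34.

34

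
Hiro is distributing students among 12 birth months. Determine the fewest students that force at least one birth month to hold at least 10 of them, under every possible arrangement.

With 108 students one could put exactly 9 in each of the 12 birth months, and no birth month would reach 10.
One more student must land in a birth month that already has 9, giving it 10.
So 12 × 9 + 1 = 109 students are required.

109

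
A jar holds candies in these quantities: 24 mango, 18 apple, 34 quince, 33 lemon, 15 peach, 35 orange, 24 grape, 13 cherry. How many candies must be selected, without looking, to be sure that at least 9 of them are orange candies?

170

In the worst case for collecting orange candies, every non-orange candy comes out first.
There are 24 + 18 + 34 + 33 + 15 + 24 + 13 = 161 non-orange candies altogether.
After those, each further candy must be orange, so 161 + 9 = 170 draws guarantee 9 orange candies.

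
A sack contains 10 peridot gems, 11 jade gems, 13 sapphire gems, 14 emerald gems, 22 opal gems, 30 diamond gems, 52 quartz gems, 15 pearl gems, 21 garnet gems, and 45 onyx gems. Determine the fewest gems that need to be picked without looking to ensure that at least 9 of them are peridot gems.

In the worst case for collecting peridot gems, every non-peridot gem comes out first.
There are 11 + 13 + 14 + 22 + 30 + 52 + 15 + 21 + 45 = 223 non-peridot gems altogether.
After those, each further gem must be peridot, so 223 + 9 = 232 draws guarantee 9 peridot gems.

232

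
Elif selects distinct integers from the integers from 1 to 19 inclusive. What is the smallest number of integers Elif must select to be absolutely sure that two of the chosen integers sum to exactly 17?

Group the elements by complementary pair {x, 17−x}: {1,16}, {2,15}, {3,14}, …, giving 8 two-element pairs and 3 integers whose partner 17−x falls outside [1,19].
Pigeonhole: treating each of those 11 groups as a pigeonhole, one can pick one integer per group — 11 integers — with no two summing to 17.
The 12th integer lands in an occupied pair, forcing a sum of 17.

12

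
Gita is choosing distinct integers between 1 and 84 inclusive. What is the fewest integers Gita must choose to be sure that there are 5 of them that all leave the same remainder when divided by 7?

29

The 7 residue classes mod 7 are the pigeonholes.
With 28 integers one could put 4 in each residue class and have no class reach 5.
The 29th integer pushes some class to 5, so 7·4 + 1 = 29.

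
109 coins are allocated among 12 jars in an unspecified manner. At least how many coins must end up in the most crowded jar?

10

The 12 jars are the holes and the 109 coins are the pigeons.
If every jar held at most 9 coins, the total would be at most 12 × 9 = 108, which is less than 109.
So some jar holds at least ⌈109/12⌉ = 10 coins.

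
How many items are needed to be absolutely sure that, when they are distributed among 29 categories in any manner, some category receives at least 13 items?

349

With 348 items one could put exactly 12 in each of the 29 categories, and no category would reach 13.
One more item must land in a category that already has 12, giving it 13.
So 29 × 12 + 1 = 349 items are required.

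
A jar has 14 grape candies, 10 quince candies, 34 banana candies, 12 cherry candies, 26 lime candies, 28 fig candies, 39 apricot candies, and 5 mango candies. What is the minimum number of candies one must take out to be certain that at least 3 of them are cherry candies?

159

In the worst case for collecting cherry candies, every non-cherry candy comes out first.
There are 14 + 10 + 34 + 26 + 28 + 39 + 5 = 156 non-cherry candies altogether.
After those, each further candy must be cherry, so 156 + 3 = 159 draws guarantee 3 cherry candies.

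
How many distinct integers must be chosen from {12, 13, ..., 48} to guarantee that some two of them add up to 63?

21

Group the elements by complementary pair {x, 63−x}: {15,48}, {16,47}, {17,46}, …, giving 17 two-element pairs and 3 integers whose partner 63−x falls outside [12,48].
By the pigeonhole principle, treating each of those 20 groups as a pigeonhole, one can pick one integer per group — 20 integers — with no two summing to 63.
The 21st integer lands in an occupied pair, forcing a sum of 63.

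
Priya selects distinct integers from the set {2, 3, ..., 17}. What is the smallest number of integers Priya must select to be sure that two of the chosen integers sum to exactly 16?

Two chosen integers sum to 16 exactly when both halves of some pair {x, 16−x} with 2 ≤ x ≤ 16−x ≤ 14 are chosen — 6 such pairs.
The remaining 4 elements (those with no distinct partner in range) can never complete a 16-sum, so the worst case takes all of them and one from each pair: 4 + 6 = 10.
The 11th integer has to be the second member of some pair, so 10 + 1 = 11.

11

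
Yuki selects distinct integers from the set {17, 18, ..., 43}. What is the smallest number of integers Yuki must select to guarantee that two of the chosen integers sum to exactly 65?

17

A set avoiding the sum 65 can contain at most one of each pair {x, 65−x}, plus the 5 elements whose complement lies outside the range.
The integers 17, …, 32 (16 of them) are such a set: any two sum to at least 17+18 = 35 and at most 31+32 = 63 < 65.
Any 17th integer completes one of the 11 pairs, so 17 choices force a sum of 65.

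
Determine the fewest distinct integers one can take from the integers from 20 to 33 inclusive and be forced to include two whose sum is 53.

A set avoiding the sum 53 can contain at most one of each pair {x, 53−x}.
The integers 27, …, 33 (7 of them) are such a set: any two sum to at least 27+28 = 55 > 53.
Pigeonhole: any 8th integer completes one of the 7 pairs, so 8 choices force a sum of 53.

8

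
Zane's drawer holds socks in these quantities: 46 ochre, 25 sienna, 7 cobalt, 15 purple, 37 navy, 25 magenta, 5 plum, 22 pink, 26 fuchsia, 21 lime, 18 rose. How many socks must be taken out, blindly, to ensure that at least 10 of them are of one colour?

Pigeonhole: put each drawn sock into a box by colour. The largest draw with every box below 10 takes min(count, 9) from each colour; colours with fewer than 9 contribute all they have.
Σ min(cᵢ, 9) = 9 + 9 + 7 + 9 + 9 + 9 + 5 + 9 + 9 + 9 + 9 = 93.
Draw number 93 + 1 = 94 must push one box to 10.

94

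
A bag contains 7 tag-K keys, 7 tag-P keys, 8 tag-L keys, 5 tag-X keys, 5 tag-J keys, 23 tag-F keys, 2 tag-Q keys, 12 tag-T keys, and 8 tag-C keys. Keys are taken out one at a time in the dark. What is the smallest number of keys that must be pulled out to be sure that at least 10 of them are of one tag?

An adversary could hand out at most 9 keys per tag (7 tags run out sooner): 7 + 7 + 8 + 5 + 5 + 9 + 2 + 9 + 8 = 60 keys and still no tag has 10.
One more key lands in a tag already at 9, so 61 draws are enough and 60 are not.

61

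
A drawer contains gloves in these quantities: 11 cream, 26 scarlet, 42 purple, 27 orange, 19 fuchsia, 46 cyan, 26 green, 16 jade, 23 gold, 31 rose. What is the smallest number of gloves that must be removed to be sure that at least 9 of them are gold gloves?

253

In the worst case for collecting gold gloves, every non-gold glove comes out first.
There are 11 + 26 + 42 + 27 + 19 + 46 + 26 + 16 + 31 = 244 non-gold gloves altogether.
After those, each further glove must be gold, so 244 + 9 = 253 draws guarantee 9 gold gloves.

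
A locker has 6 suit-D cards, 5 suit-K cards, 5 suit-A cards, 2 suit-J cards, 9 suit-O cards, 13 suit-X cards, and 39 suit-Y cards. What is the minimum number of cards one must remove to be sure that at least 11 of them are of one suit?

48

The 7 suits are the holes; the cards drawn are the pigeons.
To avoid 11 of any one suit, the worst case takes at most 10 of each suit, or every card of a suit that has fewer than 10.
That gives 6 + 5 + 5 + 2 + 9 + 10 + 10 = 47 cards with no suit reaching 11.
The next card forces some suit to 11, so 47 + 1 = 48.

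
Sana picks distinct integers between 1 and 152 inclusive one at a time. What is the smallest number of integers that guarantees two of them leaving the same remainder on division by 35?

36

By pigeonhole, the 35 residue classes mod 35 are the pigeonholes.
With 35 integers one could put 1 in each residue class and have no class reach 2.
The 36th integer pushes some class to 2, so 35·1 + 1 = 36.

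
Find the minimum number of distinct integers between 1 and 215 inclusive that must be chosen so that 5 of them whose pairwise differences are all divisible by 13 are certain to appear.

Integers whose pairwise differences are multiples of 13 are exactly those sharing a remainder mod 13. Pigeonhole: the 13 residue classes mod 13 are the pigeonholes.
With 52 integers one could put 4 in each residue class and have no class reach 5.
The 53rd integer pushes some class to 5, so 13·4 + 1 = 53.

53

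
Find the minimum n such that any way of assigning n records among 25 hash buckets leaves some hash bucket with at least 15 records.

With 350 records one could put exactly 14 in each of the 25 hash buckets, and no hash bucket would reach 15.
By pigeonhole, one more record must land in a hash bucket that already has 14, giving it 15.
So 25 × 14 + 1 = 351 records are required.

351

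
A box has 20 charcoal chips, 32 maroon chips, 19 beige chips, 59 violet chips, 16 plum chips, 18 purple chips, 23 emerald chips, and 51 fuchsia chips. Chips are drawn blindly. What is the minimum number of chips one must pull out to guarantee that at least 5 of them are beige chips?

224

In the worst case for collecting beige chips, every non-beige chip comes out first.
There are 20 + 32 + 59 + 16 + 18 + 23 + 51 = 219 non-beige chips altogether.
After those, each further chip must be beige, so 219 + 5 = 224 draws guarantee 5 beige chips.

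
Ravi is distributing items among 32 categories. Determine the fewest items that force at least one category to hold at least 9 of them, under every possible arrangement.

With 256 items one could put exactly 8 in each of the 32 categories, and no category would reach 9.
Pigeonhole: one more item must land in a category that already has 8, giving it 9.
So 32 × 8 + 1 = 257 items are required.

257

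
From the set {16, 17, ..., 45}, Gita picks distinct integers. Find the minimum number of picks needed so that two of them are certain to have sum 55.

19

Group the elements by complementary pair {x, 55−x}: {16,39}, {17,38}, {18,37}, …, giving 12 two-element pairs and 6 integers whose partner 55−x falls outside [16,45].
Pigeonhole: treating each of those 18 groups as a pigeonhole, one can pick one integer per group — 18 integers — with no two summing to 55.
The 19th integer lands in an occupied pair, forcing a sum of 55.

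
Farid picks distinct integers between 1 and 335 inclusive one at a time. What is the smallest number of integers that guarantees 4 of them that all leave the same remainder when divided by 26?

79

Pigeonhole: the 26 residue classes mod 26 are the pigeonholes.
With 78 integers one could put 3 in each residue class and have no class reach 4.
The 79th integer pushes some class to 4, so 26·3 + 1 = 79.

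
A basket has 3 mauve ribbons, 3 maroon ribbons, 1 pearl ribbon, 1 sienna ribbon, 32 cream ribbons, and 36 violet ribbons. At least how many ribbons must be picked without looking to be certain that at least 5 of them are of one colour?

17

An adversary could hand out at most 4 ribbons per colour (4 colours run out sooner): 3 + 3 + 1 + 1 + 4 + 4 = 16 ribbons and still no colour has 5.
Pigeonhole: one more ribbon lands in a colour already at 4, so 17 draws are enough and 16 are not.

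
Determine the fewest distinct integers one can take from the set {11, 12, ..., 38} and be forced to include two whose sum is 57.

A set avoiding the sum 57 can contain at most one of each pair {x, 57−x}, plus the 8 elements whose complement lies outside the range.
The integers 11, …, 28 (18 of them) are such a set: any two sum to at least 11+12 = 23 and at most 27+28 = 55 < 57.
By pigeonhole, any 19th integer completes one of the 10 pairs, so 19 choices force a sum of 57.

19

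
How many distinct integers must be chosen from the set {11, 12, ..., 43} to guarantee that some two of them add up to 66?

Group the elements by complementary pair {x, 66−x}: {23,43}, {24,42}, {25,41}, …, giving 10 two-element pairs, the single value 33 (it cannot pair with itself since the integers are distinct), and 12 integers whose partner 66−x falls outside [11,43].
By pigeonhole, treating each of those 23 groups as a pigeonhole, one can pick one integer per group — 23 integers — with no two summing to 66.
The 24th integer lands in an occupied pair, forcing a sum of 66.

24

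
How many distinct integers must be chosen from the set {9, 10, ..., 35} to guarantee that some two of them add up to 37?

18

Group the elements by complementary pair {x, 37−x}: {9,28}, {10,27}, {11,26}, …, giving 10 two-element pairs and 7 integers whose partner 37−x falls outside [9,35].
Treating each of those 17 groups as a pigeonhole, one can pick one integer per group — 17 integers — with no two summing to 37.
The 18th integer lands in an occupied pair, forcing a sum of 37.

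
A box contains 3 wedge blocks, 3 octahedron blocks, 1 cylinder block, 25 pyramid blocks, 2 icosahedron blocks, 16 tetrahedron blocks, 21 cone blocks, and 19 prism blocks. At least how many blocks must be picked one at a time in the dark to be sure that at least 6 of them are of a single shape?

30

The 8 shapes are the holes; the blocks drawn are the pigeons.
To avoid 6 of any one shape, the worst case takes at most 5 of each shape, or every block of a shape that has fewer than 5.
That gives 3 + 3 + 1 + 5 + 2 + 5 + 5 + 5 = 29 blocks with no shape reaching 6.
The next block forces some shape to 6, so 29 + 1 = 30.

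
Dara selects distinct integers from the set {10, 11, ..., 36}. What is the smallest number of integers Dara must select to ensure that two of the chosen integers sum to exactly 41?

17

A set avoiding the sum 41 can contain at most one of each pair {x, 41−x}, plus the 5 elements whose complement lies outside the range.
The integers 21, …, 36 (16 of them) are such a set: any two sum to at least 21+22 = 43 > 41.
By the pigeonhole principle, any 17th integer completes one of the 11 pairs, so 17 choices force a sum of 41.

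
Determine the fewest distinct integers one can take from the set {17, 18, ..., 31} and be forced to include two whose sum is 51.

10

A set avoiding the sum 51 can contain at most one of each pair {x, 51−x}, plus the 3 elements whose complement lies outside the range.
The integers 17, …, 25 (9 of them) are such a set: any two sum to at least 17+18 = 35 and at most 24+25 = 49 < 51.
Pigeonhole: any 10th integer completes one of the 6 pairs, so 10 choices force a sum of 51.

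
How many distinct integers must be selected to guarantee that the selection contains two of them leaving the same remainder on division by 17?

18

The 17 residue classes mod 17 are the pigeonholes.
With 17 integers one could put 1 in each residue class and have no class reach 2.
The 18th integer pushes some class to 2, so 17·1 + 1 = 18.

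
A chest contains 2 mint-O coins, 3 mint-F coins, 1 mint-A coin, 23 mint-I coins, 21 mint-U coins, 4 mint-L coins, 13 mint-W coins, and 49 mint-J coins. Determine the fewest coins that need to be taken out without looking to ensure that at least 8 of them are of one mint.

39

An adversary could hand out at most 7 coins per mint (4 mints run out sooner): 2 + 3 + 1 + 7 + 7 + 4 + 7 + 7 = 38 coins and still no mint has 8.
By the pigeonhole principle, one more coin lands in a mint already at 7, so 39 draws are enough and 38 are not.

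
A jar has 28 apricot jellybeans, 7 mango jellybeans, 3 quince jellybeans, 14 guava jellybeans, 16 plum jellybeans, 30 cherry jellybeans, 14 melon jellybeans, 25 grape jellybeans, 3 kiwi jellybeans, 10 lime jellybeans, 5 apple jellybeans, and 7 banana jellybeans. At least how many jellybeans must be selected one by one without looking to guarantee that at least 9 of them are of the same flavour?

An adversary could hand out at most 8 jellybeans per flavour (5 flavours run out sooner): 8 + 7 + 3 + 8 + 8 + 8 + 8 + 8 + 3 + 8 + 5 + 7 = 81 jellybeans and still no flavour has 9.
Pigeonhole: one more jellybean lands in a flavour already at 8, so 82 draws are enough and 81 are not.

82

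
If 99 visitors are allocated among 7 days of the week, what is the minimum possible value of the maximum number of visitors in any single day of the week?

By pigeonhole, the 7 days of the week are the holes and the 99 visitors are the pigeons.
If every day of the week held at most 14 visitors, the total would be at most 7 × 14 = 98, which is less than 99.
So some day of the week holds at least ⌈99/7⌉ = 15 visitors.

15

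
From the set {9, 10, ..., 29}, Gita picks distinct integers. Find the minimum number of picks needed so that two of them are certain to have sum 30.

16

A set avoiding the sum 30 can contain at most one of each pair {x, 30−x}, plus the 9 elements whose complement lies outside the range or equal to its own complement.
The integers 15, …, 29 (15 of them) are such a set: any two sum to at least 15+16 = 31 > 30.
By the pigeonhole principle, any 16th integer completes one of the 6 pairs, so 16 choices force a sum of 30.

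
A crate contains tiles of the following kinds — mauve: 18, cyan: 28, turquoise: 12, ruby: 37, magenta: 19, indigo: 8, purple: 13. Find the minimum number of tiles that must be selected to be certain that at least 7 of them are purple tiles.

In the worst case for collecting purple tiles, every non-purple tile comes out first.
There are 18 + 28 + 12 + 37 + 19 + 8 = 122 non-purple tiles altogether.
After those, each further tile must be purple, so 122 + 7 = 129 draws guarantee 7 purple tiles.

129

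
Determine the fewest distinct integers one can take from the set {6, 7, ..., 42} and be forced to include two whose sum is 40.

Two chosen integers sum to 40 exactly when both halves of some pair {x, 40−x} with 6 ≤ x ≤ 40−x ≤ 34 are chosen — 14 such pairs.
The remaining 9 elements (those with no distinct partner in range) can never complete a 40-sum, so the worst case takes all of them and one from each pair: 9 + 14 = 23.
Pigeonhole: the 24th integer has to be the second member of some pair, so 23 + 1 = 24.

24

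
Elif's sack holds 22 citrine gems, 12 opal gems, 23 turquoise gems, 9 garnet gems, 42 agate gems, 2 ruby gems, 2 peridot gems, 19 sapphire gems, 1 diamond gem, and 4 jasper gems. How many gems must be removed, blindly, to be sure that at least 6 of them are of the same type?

Put each drawn gem into a box by type. The largest draw with every box below 6 takes min(count, 5) from each type; types with fewer than 5 contribute all they have.
Σ min(cᵢ, 5) = 5 + 5 + 5 + 5 + 5 + 2 + 2 + 5 + 1 + 4 = 39.
Draw number 39 + 1 = 40 must push one box to 6.

40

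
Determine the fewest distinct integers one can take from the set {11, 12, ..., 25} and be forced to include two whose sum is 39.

Two chosen integers sum to 39 exactly when both halves of some pair {x, 39−x} with 14 ≤ x ≤ 39−x ≤ 25 are chosen — 6 such pairs.
The remaining 3 elements (those with no distinct partner in range) can never complete a 39-sum, so the worst case takes all of them and one from each pair: 3 + 6 = 9.
By the pigeonhole principle, the 10th integer has to be the second member of some pair, so 9 + 1 = 10.

10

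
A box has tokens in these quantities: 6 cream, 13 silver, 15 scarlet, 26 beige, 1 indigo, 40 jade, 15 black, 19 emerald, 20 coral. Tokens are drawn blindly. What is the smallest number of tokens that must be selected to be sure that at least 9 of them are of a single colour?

64

By the pigeonhole principle, the 9 colours are the holes; the tokens drawn are the pigeons.
To avoid 9 of any one colour, the worst case takes at most 8 of each colour, or every token of a colour that has fewer than 8.
That gives 6 + 8 + 8 + 8 + 1 + 8 + 8 + 8 + 8 = 63 tokens with no colour reaching 9.
The next token forces some colour to 9, so 63 + 1 = 64.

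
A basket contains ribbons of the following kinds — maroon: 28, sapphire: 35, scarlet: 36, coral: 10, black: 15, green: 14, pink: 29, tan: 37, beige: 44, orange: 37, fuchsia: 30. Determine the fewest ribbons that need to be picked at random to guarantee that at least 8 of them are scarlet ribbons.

In the worst case for collecting scarlet ribbons, every non-scarlet ribbon comes out first.
There are 28 + 35 + 10 + 15 + 14 + 29 + 37 + 44 + 37 + 30 = 279 non-scarlet ribbons altogether.
After those, each further ribbon must be scarlet, so 279 + 8 = 287 draws guarantee 8 scarlet ribbons.

287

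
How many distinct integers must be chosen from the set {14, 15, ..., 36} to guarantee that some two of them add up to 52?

A set avoiding the sum 52 can contain at most one of each pair {x, 52−x}, plus the 3 elements whose complement lies outside the range or equal to its own complement.
The integers 14, …, 26 (13 of them) are such a set: any two sum to at least 14+15 = 29 and at most 25+26 = 51 < 52.
Pigeonhole: any 14th integer completes one of the 10 pairs, so 14 choices force a sum of 52.

14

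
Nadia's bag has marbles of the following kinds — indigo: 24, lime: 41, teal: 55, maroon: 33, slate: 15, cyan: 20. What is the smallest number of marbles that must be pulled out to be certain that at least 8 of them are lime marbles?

155

In the worst case for collecting lime marbles, every non-lime marble comes out first.
There are 24 + 55 + 33 + 15 + 20 = 147 non-lime marbles altogether.
After those, each further marble must be lime, so 147 + 8 = 155 draws guarantee 8 lime marbles.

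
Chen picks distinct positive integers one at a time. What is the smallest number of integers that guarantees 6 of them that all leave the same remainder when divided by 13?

Pigeonhole: the 13 residue classes mod 13 are the pigeonholes.
With 65 integers one could put 5 in each residue class and have no class reach 6.
The 66th integer pushes some class to 6, so 13·5 + 1 = 66.

66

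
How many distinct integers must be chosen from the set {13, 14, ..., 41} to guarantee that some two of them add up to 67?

22

A set avoiding the sum 67 can contain at most one of each pair {x, 67−x}, plus the 13 elements whose complement lies outside the range.
The integers 13, …, 33 (21 of them) are such a set: any two sum to at least 13+14 = 27 and at most 32+33 = 65 < 67.
Any 22nd integer completes one of the 8 pairs, so 22 choices force a sum of 67.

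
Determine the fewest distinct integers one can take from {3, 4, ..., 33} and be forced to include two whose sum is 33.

Two chosen integers sum to 33 exactly when both halves of some pair {x, 33−x} with 3 ≤ x ≤ 33−x ≤ 30 are chosen — 14 such pairs.
The remaining 3 elements (those with no distinct partner in range) can never complete a 33-sum, so the worst case takes all of them and one from each pair: 3 + 14 = 17.
By the pigeonhole principle, the 18th integer has to be the second member of some pair, so 17 + 1 = 18.

18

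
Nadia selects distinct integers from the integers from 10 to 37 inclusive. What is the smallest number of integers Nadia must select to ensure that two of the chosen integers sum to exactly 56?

20

Two chosen integers sum to 56 exactly when both halves of some pair {x, 56−x} with 19 ≤ x ≤ 56−x ≤ 37 are chosen — 9 such pairs.
The remaining 10 elements (those with no distinct partner in range) can never complete a 56-sum, so the worst case takes all of them and one from each pair: 10 + 9 = 19.
By pigeonhole, the 20th integer has to be the second member of some pair, so 19 + 1 = 20.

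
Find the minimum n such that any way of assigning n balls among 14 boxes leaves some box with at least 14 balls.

With 182 balls one could put exactly 13 in each of the 14 boxes, and no box would reach 14.
By the pigeonhole principle, one more ball must land in a box that already has 13, giving it 14.
So 14 × 13 + 1 = 183 balls are required.

183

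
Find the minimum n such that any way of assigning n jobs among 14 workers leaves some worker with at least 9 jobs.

113

With 112 jobs one could put exactly 8 in each of the 14 workers, and no worker would reach 9.
One more job must land in a worker that already has 8, giving it 9.
So 14 × 8 + 1 = 113 jobs are required.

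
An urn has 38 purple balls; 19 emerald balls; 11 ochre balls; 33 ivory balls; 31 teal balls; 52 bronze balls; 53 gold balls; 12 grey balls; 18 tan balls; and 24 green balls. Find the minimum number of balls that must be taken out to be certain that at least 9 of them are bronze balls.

248

In the worst case for collecting bronze balls, every non-bronze ball comes out first.
There are 38 + 19 + 11 + 33 + 31 + 53 + 12 + 18 + 24 = 239 non-bronze balls altogether.
After those, each further ball must be bronze, so 239 + 9 = 248 draws guarantee 9 bronze balls.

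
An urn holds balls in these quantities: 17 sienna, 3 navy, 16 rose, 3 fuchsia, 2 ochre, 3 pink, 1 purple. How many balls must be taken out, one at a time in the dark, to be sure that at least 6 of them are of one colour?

23

By the pigeonhole principle, the 7 colours are the holes; the balls drawn are the pigeons.
To avoid 6 of any one colour, the worst case takes at most 5 of each colour, or every ball of a colour that has fewer than 5.
That gives 5 + 3 + 5 + 3 + 2 + 3 + 1 = 22 balls with no colour reaching 6.
The next ball forces some colour to 6, so 22 + 1 = 23.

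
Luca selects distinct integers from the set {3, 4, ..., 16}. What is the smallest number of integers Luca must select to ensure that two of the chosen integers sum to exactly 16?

Group the elements by complementary pair {x, 16−x}: {3,13}, {4,12}, {5,11}, …, giving 5 two-element pairs, the single value 8 (it cannot pair with itself since the integers are distinct), and 3 integers whose partner 16−x falls outside [3,16].
Treating each of those 9 groups as a pigeonhole, one can pick one integer per group — 9 integers — with no two summing to 16.
The 10th integer lands in an occupied pair, forcing a sum of 16.

10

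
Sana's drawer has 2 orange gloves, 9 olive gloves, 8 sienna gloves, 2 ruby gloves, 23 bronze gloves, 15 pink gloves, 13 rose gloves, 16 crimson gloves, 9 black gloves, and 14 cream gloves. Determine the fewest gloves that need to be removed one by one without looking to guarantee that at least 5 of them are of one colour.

Pigeonhole: put each drawn glove into a box by colour. The largest draw with every box below 5 takes min(count, 4) from each colour; colours with fewer than 4 contribute all they have.
Σ min(cᵢ, 4) = 2 + 4 + 4 + 2 + 4 + 4 + 4 + 4 + 4 + 4 = 36.
Draw number 36 + 1 = 37 must push one box to 5.

37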